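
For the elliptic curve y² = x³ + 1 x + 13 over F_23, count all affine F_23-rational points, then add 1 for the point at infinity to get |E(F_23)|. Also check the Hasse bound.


Affine points = {(0, 6), (0, 17), (2, 0), (4, 9), (4, 14), (7, 8), (7, 15), (8, 2), (8, 21), (16, 10), (16, 13), (20, 11), (20, 12), (21, 7), (21, 16)}; affine count = 15; |E(F_23)| = 16.

Discriminant check: Δ ∝ 4a³ + 27b² = 4·1³ + 27·13² = 4·1 + 27·169 ≡ 13 (mod 23). Nonzero ⇒ E is nonsingular.
For each x ∈ F_23, compute rhs = x³ + 1·x + 13 mod 23, then count y ∈ F_23 with y² ≡ rhs.
  x = 0: rhs = 13, matching y values: 6, 17 (2 points).
  x = 1: rhs = 15, matching y values: none (0 points).
  x = 2: rhs = 0, matching y values: 0 (1 points).
  x = 3: rhs = 20, matching y values: none (0 points).
  x = 4: rhs = 12, matching y values: 9, 14 (2 points).
  x = 5: rhs = 5, matching y values: none (0 points).
  x = 6: rhs = 5, matching y values: none (0 points).
  x = 7: rhs = 18, matching y values: 8, 15 (2 points).
  x = 8: rhs = 4, matching y values: 2, 21 (2 points).
  x = 9: rhs = 15, matching y values: none (0 points).
  x = 10: rhs = 11, matching y values: none (0 points).
  x = 11: rhs = 21, matching y values: none (0 points).
  x = 12: rhs = 5, matching y values: none (0 points).
  x = 13: rhs = 15, matching y values: none (0 points).
  x = 14: rhs = 11, matching y values: none (0 points).
  x = 15: rhs = 22, matching y values: none (0 points).
  x = 16: rhs = 8, matching y values: 10, 13 (2 points).
  x = 17: rhs = 21, matching y values: none (0 points).
  x = 18: rhs = 21, matching y values: none (0 points).
  x = 19: rhs = 14, matching y values: none (0 points).
  x = 20: rhs = 6, matching y values: 11, 12 (2 points).
  x = 21: rhs = 3, matching y values: 7, 16 (2 points).
  x = 22: rhs = 11, matching y values: none (0 points).
Total affine count: 15.
Full point count |E(F_23)| = 15 + 1 = 16.
Hasse bound: |16 − (23+1)| = |-8| = 8 ≤ 2√23 ≈ 9.5917 ✓.


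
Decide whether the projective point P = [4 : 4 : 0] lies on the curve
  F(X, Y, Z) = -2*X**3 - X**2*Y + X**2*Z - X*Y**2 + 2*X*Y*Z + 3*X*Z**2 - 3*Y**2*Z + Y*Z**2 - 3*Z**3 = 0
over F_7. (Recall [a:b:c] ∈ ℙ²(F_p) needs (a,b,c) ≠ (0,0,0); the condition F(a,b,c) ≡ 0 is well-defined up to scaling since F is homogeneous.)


F(4,4,0) ≡ 3 (mod 7); P is NOT on the curve.

Evaluate F(4, 4, 0) term-by-term (mod 7).
  -2*X**3 ↦ -2·64·1·1 = -128
  -X**2*Y ↦ -1·16·4·1 = -64
  X**2*Z ↦ 1·16·1·0 = 0
  -X*Y**2 ↦ -1·4·16·1 = -64
  2*X*Y*Z ↦ 2·4·4·0 = 0
  3*X*Z**2 ↦ 3·4·1·0 = 0
  -3*Y**2*Z ↦ -3·1·16·0 = 0
  Y*Z**2 ↦ 1·1·4·0 = 0
  -3*Z**3 ↦ -3·1·1·0 = 0
Sum: F(4, 4, 0) = (-128) + (-64) + (0) + (-64) + (0) + (0) + (0) + (0) + (0) = -256.
Reducing mod 7: -256 ≡ 3 (mod 7).
Since F(a, b, c) ≡ 3 ≠ 0 (mod 7), P does NOT lie on the curve.


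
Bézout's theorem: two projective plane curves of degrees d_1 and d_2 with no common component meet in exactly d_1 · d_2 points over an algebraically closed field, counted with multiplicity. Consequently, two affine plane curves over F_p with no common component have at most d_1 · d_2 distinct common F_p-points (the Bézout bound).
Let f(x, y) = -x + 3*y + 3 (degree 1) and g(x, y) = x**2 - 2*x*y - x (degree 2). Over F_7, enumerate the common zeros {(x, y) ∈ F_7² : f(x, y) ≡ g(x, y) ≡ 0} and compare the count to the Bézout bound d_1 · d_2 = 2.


Common zeros: {(0, 6), (4, 5)}; count = 2; Bézout bound = 2.

deg(f) = 1, deg(g) = 2, so Bézout bound = 2.
Scan x ∈ F_7. For each x, list the y ∈ F_7 with f(x, y) ≡ 0 and those with g(x, y) ≡ 0 (mod 7); the common zeros in that column are the intersection.
  x = 0: f ≡ 0 at y ∈ {6}; g ≡ 0 at y ∈ {0, 1, 2, 3, 4, 5, 6}; common: {6}.
  x = 1: f ≡ 0 at y ∈ {4}; g ≡ 0 at y ∈ {0}; common: ∅.
  x = 2: f ≡ 0 at y ∈ {2}; g ≡ 0 at y ∈ {4}; common: ∅.
  x = 3: f ≡ 0 at y ∈ {0}; g ≡ 0 at y ∈ {1}; common: ∅.
  x = 4: f ≡ 0 at y ∈ {5}; g ≡ 0 at y ∈ {5}; common: {5}.
  x = 5: f ≡ 0 at y ∈ {3}; g ≡ 0 at y ∈ {2}; common: ∅.
  x = 6: f ≡ 0 at y ∈ {1}; g ≡ 0 at y ∈ {6}; common: ∅.
Collecting: common zeros = {(0, 6), (4, 5)}, so the count is 2.
Comparison with the Bézout bound: 2 ≤ 2 = deg(f)·deg(g), as expected for curves with no common component (the bound is attained).


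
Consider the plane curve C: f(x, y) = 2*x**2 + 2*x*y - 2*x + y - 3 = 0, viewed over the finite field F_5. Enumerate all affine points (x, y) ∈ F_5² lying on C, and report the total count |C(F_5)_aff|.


Affine F_5-points: {(0, 3), (1, 1), (3, 3), (4, 1)}; count = 4.

For each of the 25 pairs (x, y) ∈ F_5², evaluate f(x, y) mod 5. Record the zeros.
  x = 0: [0↦2, 1↦3, 2↦4, 3↦0, 4↦1]  zeros at y ∈ {3}
  x = 1: [0↦2, 1↦0, 2↦3, 3↦1, 4↦4]  zeros at y ∈ {1}
  x = 2: [0↦1, 1↦1, 2↦1, 3↦1, 4↦1]  zeros at y ∈ ∅
  x = 3: [0↦4, 1↦1, 2↦3, 3↦0, 4↦2]  zeros at y ∈ {3}
  x = 4: [0↦1, 1↦0, 2↦4, 3↦3, 4↦2]  zeros at y ∈ {1}
Collecting zeros: affine points = {(0, 3), (1, 1), (3, 3), (4, 1)}.
Total count |C(F_5)_aff| = 4.


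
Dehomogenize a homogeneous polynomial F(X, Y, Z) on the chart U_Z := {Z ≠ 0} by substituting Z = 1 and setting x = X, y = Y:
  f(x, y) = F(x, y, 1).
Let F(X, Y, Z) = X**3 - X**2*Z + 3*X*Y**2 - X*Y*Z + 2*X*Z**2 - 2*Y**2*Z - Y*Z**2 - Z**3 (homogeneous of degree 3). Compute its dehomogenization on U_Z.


f(x, y) = x**3 - x**2 + 3*x*y**2 - x*y + 2*x - 2*y**2 - y - 1

On U_Z we set Z = 1. Each monomial c·X^i·Y^j·Z^k in F becomes c·x^i·y^j·1^k = c·x^i·y^j.
Substituting Z = 1: F(X, Y, 1) = x**3 - x**2 + 3*x*y**2 - x*y + 2*x - 2*y**2 - y - 1.
Note: deg(f) ≤ deg(F) = 3; strict inequality happens when F is divisible by Z (lost terms).


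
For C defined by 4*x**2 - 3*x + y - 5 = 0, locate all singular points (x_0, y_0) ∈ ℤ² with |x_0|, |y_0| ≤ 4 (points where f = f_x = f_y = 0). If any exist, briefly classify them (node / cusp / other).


No singular points in the scanned grid; C is smooth there.

Compute partial derivatives:
  f_x = 8*x - 3.
  f_y = 1.
f_y = 1 is a nonzero constant, so f_y never vanishes: no point (x, y) can satisfy f = f_x = f_y = 0. In particular no (x, y) ∈ {−4, ..., 4}² is singular; the curve is smooth.


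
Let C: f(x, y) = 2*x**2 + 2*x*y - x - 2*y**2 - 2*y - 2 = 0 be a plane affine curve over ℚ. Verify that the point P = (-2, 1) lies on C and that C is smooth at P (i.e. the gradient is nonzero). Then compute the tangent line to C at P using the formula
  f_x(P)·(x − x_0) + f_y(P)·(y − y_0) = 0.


Tangent line at P: -7*x - 10*y - 4 = 0.

Step 1: f(-2, 1) = 0, so P lies on C.
Step 2: partial derivatives
  f_x(x, y) = 4*x + 2*y - 1, f_y(x, y) = 2*x - 4*y - 2.
  f_x(P) = -7, f_y(P) = -10 (gradient nonzero, so P is smooth).
Step 3: tangent line at P: -7·(x − -2) + -10·(y − 1) = 0.
Expanding: -7*x - 10*y - 4 = 0.


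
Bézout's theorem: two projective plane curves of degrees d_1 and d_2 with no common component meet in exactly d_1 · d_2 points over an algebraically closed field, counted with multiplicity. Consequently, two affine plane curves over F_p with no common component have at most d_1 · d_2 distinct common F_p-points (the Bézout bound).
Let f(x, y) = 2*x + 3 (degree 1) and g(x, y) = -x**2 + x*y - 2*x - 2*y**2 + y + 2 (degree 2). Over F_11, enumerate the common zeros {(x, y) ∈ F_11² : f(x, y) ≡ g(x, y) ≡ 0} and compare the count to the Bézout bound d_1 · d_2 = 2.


Common zeros: {(4, 0), (4, 8)}; count = 2; Bézout bound = 2.

deg(f) = 1, deg(g) = 2, so Bézout bound = 2.
Scan x ∈ F_11. For each x, list the y ∈ F_11 with f(x, y) ≡ 0 and those with g(x, y) ≡ 0 (mod 11); the common zeros in that column are the intersection.
  x = 0: f ≡ 0 at y ∈ ∅; g ≡ 0 at y ∈ ∅; common: ∅.
  x = 1: f ≡ 0 at y ∈ ∅; g ≡ 0 at y ∈ ∅; common: ∅.
  x = 2: f ≡ 0 at y ∈ ∅; g ≡ 0 at y ∈ {8, 10}; common: ∅.
  x = 3: f ≡ 0 at y ∈ ∅; g ≡ 0 at y ∈ {1}; common: ∅.
  x = 4: f ≡ 0 at y ∈ {0, 1, 2, 3, 4, 5, 6, 7, 8, 9, 10}; g ≡ 0 at y ∈ {0, 8}; common: {0, 8}.
  x = 5: f ≡ 0 at y ∈ ∅; g ≡ 0 at y ∈ {0, 3}; common: ∅.
  x = 6: f ≡ 0 at y ∈ ∅; g ≡ 0 at y ∈ {10}; common: ∅.
  x = 7: f ≡ 0 at y ∈ ∅; g ≡ 0 at y ∈ {1, 3}; common: ∅.
  x = 8: f ≡ 0 at y ∈ ∅; g ≡ 0 at y ∈ ∅; common: ∅.
  x = 9: f ≡ 0 at y ∈ ∅; g ≡ 0 at y ∈ ∅; common: ∅.
  x = 10: f ≡ 0 at y ∈ ∅; g ≡ 0 at y ∈ ∅; common: ∅.
Collecting: common zeros = {(4, 0), (4, 8)}, so the count is 2.
Comparison with the Bézout bound: 2 ≤ 2 = deg(f)·deg(g), as expected for curves with no common component (the bound is attained).


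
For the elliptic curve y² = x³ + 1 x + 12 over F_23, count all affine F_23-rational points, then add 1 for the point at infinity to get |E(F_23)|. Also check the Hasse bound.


Affine points = {(0, 9), (0, 14), (5, 2), (5, 21), (6, 2), (6, 21), (8, 7), (8, 16), (12, 2), (12, 21), (19, 6), (19, 17), (21, 5), (21, 18)}; affine count = 14; |E(F_23)| = 15.

Discriminant check: Δ ∝ 4a³ + 27b² = 4·1³ + 27·12² = 4·1 + 27·144 ≡ 5 (mod 23). Nonzero ⇒ E is nonsingular.
For each x ∈ F_23, compute rhs = x³ + 1·x + 12 mod 23, then count y ∈ F_23 with y² ≡ rhs.
  x = 0: rhs = 12, matching y values: 9, 14 (2 points).
  x = 1: rhs = 14, matching y values: none (0 points).
  x = 2: rhs = 22, matching y values: none (0 points).
  x = 3: rhs = 19, matching y values: none (0 points).
  x = 4: rhs = 11, matching y values: none (0 points).
  x = 5: rhs = 4, matching y values: 2, 21 (2 points).
  x = 6: rhs = 4, matching y values: 2, 21 (2 points).
  x = 7: rhs = 17, matching y values: none (0 points).
  x = 8: rhs = 3, matching y values: 7, 16 (2 points).
  x = 9: rhs = 14, matching y values: none (0 points).
  x = 10: rhs = 10, matching y values: none (0 points).
  x = 11: rhs = 20, matching y values: none (0 points).
  x = 12: rhs = 4, matching y values: 2, 21 (2 points).
  x = 13: rhs = 14, matching y values: none (0 points).
  x = 14: rhs = 10, matching y values: none (0 points).
  x = 15: rhs = 21, matching y values: none (0 points).
  x = 16: rhs = 7, matching y values: none (0 points).
  x = 17: rhs = 20, matching y values: none (0 points).
  x = 18: rhs = 20, matching y values: none (0 points).
  x = 19: rhs = 13, matching y values: 6, 17 (2 points).
  x = 20: rhs = 5, matching y values: none (0 points).
  x = 21: rhs = 2, matching y values: 5, 18 (2 points).
  x = 22: rhs = 10, matching y values: none (0 points).
Total affine count: 14.
Full point count |E(F_23)| = 14 + 1 = 15.
Hasse bound: |15 − (23+1)| = |-9| = 9 ≤ 2√23 ≈ 9.5917 ✓.


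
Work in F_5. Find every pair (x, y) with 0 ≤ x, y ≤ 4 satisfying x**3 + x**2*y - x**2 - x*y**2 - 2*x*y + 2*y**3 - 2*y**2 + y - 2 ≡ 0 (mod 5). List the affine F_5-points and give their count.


Affine F_5-points: {(1, 3), (2, 4), (3, 2), (3, 4)}; count = 4.

For each of the 25 pairs (x, y) ∈ F_5², evaluate f(x, y) mod 5. Record the zeros.
  x = 0: [0↦3, 1↦4, 2↦3, 3↦2, 4↦3]  zeros at y ∈ ∅
  x = 1: [0↦3, 1↦2, 2↦2, 3↦0, 4↦3]  zeros at y ∈ {3}
  x = 2: [0↦2, 1↦1, 2↦4, 3↦3, 4↦0]  zeros at y ∈ {4}
  x = 3: [0↦1, 1↦2, 2↦0, 3↦2, 4↦0]  zeros at y ∈ {2, 4}
  x = 4: [0↦1, 1↦1, 2↦1, 3↦3, 4↦4]  zeros at y ∈ ∅
Collecting zeros: affine points = {(1, 3), (2, 4), (3, 2), (3, 4)}.
Total count |C(F_5)_aff| = 4.


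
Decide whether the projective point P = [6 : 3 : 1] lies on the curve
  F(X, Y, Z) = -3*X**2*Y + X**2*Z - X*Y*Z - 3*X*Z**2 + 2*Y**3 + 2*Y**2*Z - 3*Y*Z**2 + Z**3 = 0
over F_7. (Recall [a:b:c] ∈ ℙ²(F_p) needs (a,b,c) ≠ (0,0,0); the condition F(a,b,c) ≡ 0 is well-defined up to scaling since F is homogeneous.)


F(6,3,1) ≡ 6 (mod 7); P is NOT on the curve.

Evaluate F(6, 3, 1) term-by-term (mod 7).
  -3*X**2*Y ↦ -3·36·3·1 = -324
  X**2*Z ↦ 1·36·1·1 = 36
  -X*Y*Z ↦ -1·6·3·1 = -18
  -3*X*Z**2 ↦ -3·6·1·1 = -18
  2*Y**3 ↦ 2·1·27·1 = 54
  2*Y**2*Z ↦ 2·1·9·1 = 18
  -3*Y*Z**2 ↦ -3·1·3·1 = -9
  Z**3 ↦ 1·1·1·1 = 1
Sum: F(6, 3, 1) = (-324) + (36) + (-18) + (-18) + (54) + (18) + (-9) + (1) = -260.
Reducing mod 7: -260 ≡ 6 (mod 7).
Since F(a, b, c) ≡ 6 ≠ 0 (mod 7), P does NOT lie on the curve.


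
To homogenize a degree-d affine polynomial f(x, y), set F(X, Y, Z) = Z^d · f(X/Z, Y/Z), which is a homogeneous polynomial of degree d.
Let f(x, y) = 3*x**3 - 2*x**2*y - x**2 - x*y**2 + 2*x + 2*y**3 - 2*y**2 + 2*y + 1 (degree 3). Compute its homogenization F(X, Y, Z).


F(X, Y, Z) = 3*X**3 - 2*X**2*Y - X**2*Z - X*Y**2 + 2*X*Z**2 + 2*Y**3 - 2*Y**2*Z + 2*Y*Z**2 + Z**3

deg(f) = 3.
Substitute x = X/Z, y = Y/Z into f, then multiply by Z^3.
  monomial 3·x^3·y^0 ↦ 3·X^3·Y^0·Z^0.
  monomial -2·x^2·y^1 ↦ -2·X^2·Y^1·Z^0.
  monomial -1·x^2·y^0 ↦ -1·X^2·Y^0·Z^1.
  monomial -1·x^1·y^2 ↦ -1·X^1·Y^2·Z^0.
  monomial 2·x^1·y^0 ↦ 2·X^1·Y^0·Z^2.
  monomial 2·x^0·y^3 ↦ 2·X^0·Y^3·Z^0.
  monomial -2·x^0·y^2 ↦ -2·X^0·Y^2·Z^1.
  monomial 2·x^0·y^1 ↦ 2·X^0·Y^1·Z^2.
  monomial 1·x^0·y^0 ↦ 1·X^0·Y^0·Z^3.
Collecting: F(X, Y, Z) = 3*X**3 - 2*X**2*Y - X**2*Z - X*Y**2 + 2*X*Z**2 + 2*Y**3 - 2*Y**2*Z + 2*Y*Z**2 + Z**3.


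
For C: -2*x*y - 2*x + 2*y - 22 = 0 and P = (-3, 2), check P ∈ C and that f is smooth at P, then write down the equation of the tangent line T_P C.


Tangent line at P: -6*x + 8*y - 34 = 0.

Step 1: f(-3, 2) = 0, so P lies on C.
Step 2: partial derivatives
  f_x(x, y) = -2*y - 2, f_y(x, y) = 2 - 2*x.
  f_x(P) = -6, f_y(P) = 8 (gradient nonzero, so P is smooth).
Step 3: tangent line at P: -6·(x − -3) + 8·(y − 2) = 0.
Expanding: -6*x + 8*y - 34 = 0.


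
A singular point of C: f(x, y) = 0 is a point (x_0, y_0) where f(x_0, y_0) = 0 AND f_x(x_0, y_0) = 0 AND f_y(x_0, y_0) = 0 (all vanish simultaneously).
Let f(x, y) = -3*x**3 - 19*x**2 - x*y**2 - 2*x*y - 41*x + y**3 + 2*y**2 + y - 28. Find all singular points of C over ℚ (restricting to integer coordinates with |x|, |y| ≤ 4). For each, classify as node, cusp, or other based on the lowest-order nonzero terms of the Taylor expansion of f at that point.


Singular points: {(-2, -1)}; classification: node.

Compute partial derivatives:
  f_x = -9*x**2 - 38*x - y**2 - 2*y - 41.
  f_y = -2*x*y - 2*x + 3*y**2 + 4*y + 1.
Scan x_0 ∈ {−4, ..., 4}. For each x_0, f_y(x_0, y) is a polynomial in y; find its integer roots y ∈ {−4, ..., 4}, then test f_x and f at those candidates.
  x = -4: f_y(-4, y) = 3*y**2 + 12*y + 9; vanishes at y ∈ {-3, -1}. (-4, -3): f_x = -36 ≠ 0; (-4, -1): f_x = -32 ≠ 0.
  x = -3: f_y(-3, y) = 3*y**2 + 10*y + 7; vanishes at y ∈ {-1}. (-3, -1): f_x = -7 ≠ 0.
  x = -2: f_y(-2, y) = 3*y**2 + 8*y + 5; vanishes at y ∈ {-1}. (-2, -1): f_x = 0, f = 0 — SINGULAR.
  x = -1: f_y(-1, y) = 3*y**2 + 6*y + 3; vanishes at y ∈ {-1}. (-1, -1): f_x = -11 ≠ 0.
  x = 0: f_y(0, y) = 3*y**2 + 4*y + 1; vanishes at y ∈ {-1}. (0, -1): f_x = -40 ≠ 0.
  x = 1: f_y(1, y) = 3*y**2 + 2*y - 1; vanishes at y ∈ {-1}. (1, -1): f_x = -87 ≠ 0.
  x = 2: f_y(2, y) = 3*y**2 - 3; vanishes at y ∈ {-1, 1}. (2, -1): f_x = -152 ≠ 0; (2, 1): f_x = -156 ≠ 0.
  x = 3: f_y(3, y) = 3*y**2 - 2*y - 5; vanishes at y ∈ {-1}. (3, -1): f_x = -235 ≠ 0.
  x = 4: f_y(4, y) = 3*y**2 - 4*y - 7; vanishes at y ∈ {-1}. (4, -1): f_x = -336 ≠ 0.
Only singular point on the grid: (-2, -1).
Classify: substitute x = -2 + u, y = -1 + v and expand: f = -3*u**3 - u**2 - u*v**2 + v**3 + v**2.
No constant or linear terms (consistent with a singular point). Quadratic part: -u**2 + v**2. Cubic part: -3*u**3 - u*v**2 + v**3.
The quadratic part v**2 - u**2 = (v − u)(v + u) splits into two distinct linear factors, so there are two distinct tangent lines y − -1 = ±(x − -2) — this is a node (ordinary double point).
Classification: node.


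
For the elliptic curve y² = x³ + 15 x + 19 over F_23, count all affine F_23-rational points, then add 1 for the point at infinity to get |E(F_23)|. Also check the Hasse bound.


Affine points = {(1, 9), (1, 14), (5, 9), (5, 14), (6, 7), (6, 16), (9, 3), (9, 20), (12, 8), (12, 15), (14, 11), (14, 12), (15, 10), (15, 13), (16, 10), (16, 13), (17, 9), (17, 14), (18, 7), (18, 16), (20, 4), (20, 19), (21, 2), (21, 21), (22, 7), (22, 16)}; affine count = 26; |E(F_23)| = 27.

Discriminant check: Δ ∝ 4a³ + 27b² = 4·15³ + 27·19² = 4·3375 + 27·361 ≡ 17 (mod 23). Nonzero ⇒ E is nonsingular.
For each x ∈ F_23, compute rhs = x³ + 15·x + 19 mod 23, then count y ∈ F_23 with y² ≡ rhs.
  x = 0: rhs = 19, matching y values: none (0 points).
  x = 1: rhs = 12, matching y values: 9, 14 (2 points).
  x = 2: rhs = 11, matching y values: none (0 points).
  x = 3: rhs = 22, matching y values: none (0 points).
  x = 4: rhs = 5, matching y values: none (0 points).
  x = 5: rhs = 12, matching y values: 9, 14 (2 points).
  x = 6: rhs = 3, matching y values: 7, 16 (2 points).
  x = 7: rhs = 7, matching y values: none (0 points).
  x = 8: rhs = 7, matching y values: none (0 points).
  x = 9: rhs = 9, matching y values: 3, 20 (2 points).
  x = 10: rhs = 19, matching y values: none (0 points).
  x = 11: rhs = 20, matching y values: none (0 points).
  x = 12: rhs = 18, matching y values: 8, 15 (2 points).
  x = 13: rhs = 19, matching y values: none (0 points).
  x = 14: rhs = 6, matching y values: 11, 12 (2 points).
  x = 15: rhs = 8, matching y values: 10, 13 (2 points).
  x = 16: rhs = 8, matching y values: 10, 13 (2 points).
  x = 17: rhs = 12, matching y values: 9, 14 (2 points).
  x = 18: rhs = 3, matching y values: 7, 16 (2 points).
  x = 19: rhs = 10, matching y values: none (0 points).
  x = 20: rhs = 16, matching y values: 4, 19 (2 points).
  x = 21: rhs = 4, matching y values: 2, 21 (2 points).
  x = 22: rhs = 3, matching y values: 7, 16 (2 points).
Total affine count: 26.
Full point count |E(F_23)| = 26 + 1 = 27.
Hasse bound: |27 − (23+1)| = |3| = 3 ≤ 2√23 ≈ 9.5917 ✓.


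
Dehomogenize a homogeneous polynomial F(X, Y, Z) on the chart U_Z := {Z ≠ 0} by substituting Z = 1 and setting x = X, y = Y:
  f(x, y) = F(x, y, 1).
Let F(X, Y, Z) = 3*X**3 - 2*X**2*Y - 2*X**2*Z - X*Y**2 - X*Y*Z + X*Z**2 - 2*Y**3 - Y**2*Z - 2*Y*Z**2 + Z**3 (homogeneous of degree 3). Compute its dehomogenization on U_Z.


f(x, y) = 3*x**3 - 2*x**2*y - 2*x**2 - x*y**2 - x*y + x - 2*y**3 - y**2 - 2*y + 1

On U_Z we set Z = 1. Each monomial c·X^i·Y^j·Z^k in F becomes c·x^i·y^j·1^k = c·x^i·y^j.
Substituting Z = 1: F(X, Y, 1) = 3*x**3 - 2*x**2*y - 2*x**2 - x*y**2 - x*y + x - 2*y**3 - y**2 - 2*y + 1.
Note: deg(f) ≤ deg(F) = 3; strict inequality happens when F is divisible by Z (lost terms).


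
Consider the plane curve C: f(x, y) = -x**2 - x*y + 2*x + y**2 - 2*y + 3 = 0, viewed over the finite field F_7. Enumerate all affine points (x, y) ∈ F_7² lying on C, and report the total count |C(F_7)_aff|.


Affine F_7-points: {(1, 5), (2, 1), (2, 3), (3, 0), (3, 5), (4, 3), (6, 0), (6, 1)}; count = 8.

For each of the 49 pairs (x, y) ∈ F_7², evaluate f(x, y) mod 7. Record the zeros.
  x = 0: [0↦3, 1↦2, 2↦3, 3↦6, 4↦4, 5↦4, 6↦6]  zeros at y ∈ ∅
  x = 1: [0↦4, 1↦2, 2↦2, 3↦4, 4↦1, 5↦0, 6↦1]  zeros at y ∈ {5}
  x = 2: [0↦3, 1↦0, 2↦6, 3↦0, 4↦3, 5↦1, 6↦1]  zeros at y ∈ {1, 3}
  x = 3: [0↦0, 1↦3, 2↦1, 3↦1, 4↦3, 5↦0, 6↦6]  zeros at y ∈ {0, 5}
  x = 4: [0↦2, 1↦4, 2↦1, 3↦0, 4↦1, 5↦4, 6↦2]  zeros at y ∈ {3}
  x = 5: [0↦2, 1↦3, 2↦6, 3↦4, 4↦4, 5↦6, 6↦3]  zeros at y ∈ ∅
  x = 6: [0↦0, 1↦0, 2↦2, 3↦6, 4↦5, 5↦6, 6↦2]  zeros at y ∈ {0, 1}
Collecting zeros: affine points = {(1, 5), (2, 1), (2, 3), (3, 0), (3, 5), (4, 3), (6, 0), (6, 1)}.
Total count |C(F_7)_aff| = 8.


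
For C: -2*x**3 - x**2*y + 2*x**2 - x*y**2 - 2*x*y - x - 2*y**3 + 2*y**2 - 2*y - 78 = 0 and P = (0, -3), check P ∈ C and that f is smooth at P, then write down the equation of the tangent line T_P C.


Tangent line at P: -4*x - 68*y - 204 = 0.

Step 1: f(0, -3) = 0, so P lies on C.
Step 2: partial derivatives
  f_x(x, y) = -6*x**2 - 2*x*y + 4*x - y**2 - 2*y - 1, f_y(x, y) = -x**2 - 2*x*y - 2*x - 6*y**2 + 4*y - 2.
  f_x(P) = -4, f_y(P) = -68 (gradient nonzero, so P is smooth).
Step 3: tangent line at P: -4·(x − 0) + -68·(y − -3) = 0.
Expanding: -4*x - 68*y - 204 = 0.


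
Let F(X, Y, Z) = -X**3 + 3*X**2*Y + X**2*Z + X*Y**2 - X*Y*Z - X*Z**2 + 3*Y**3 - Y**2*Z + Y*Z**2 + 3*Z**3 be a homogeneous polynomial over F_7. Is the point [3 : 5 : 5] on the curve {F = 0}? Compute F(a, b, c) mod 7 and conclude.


F(3,5,5) ≡ 2 (mod 7); P is NOT on the curve.

Evaluate F(3, 5, 5) term-by-term (mod 7).
  -X**3 ↦ -1·27·1·1 = -27
  3*X**2*Y ↦ 3·9·5·1 = 135
  X**2*Z ↦ 1·9·1·5 = 45
  X*Y**2 ↦ 1·3·25·1 = 75
  -X*Y*Z ↦ -1·3·5·5 = -75
  -X*Z**2 ↦ -1·3·1·25 = -75
  3*Y**3 ↦ 3·1·125·1 = 375
  -Y**2*Z ↦ -1·1·25·5 = -125
  Y*Z**2 ↦ 1·1·5·25 = 125
  3*Z**3 ↦ 3·1·1·125 = 375
Sum: F(3, 5, 5) = (-27) + (135) + (45) + (75) + (-75) + (-75) + (375) + (-125) + (125) + (375) = 828.
Reducing mod 7: 828 ≡ 2 (mod 7).
Since F(a, b, c) ≡ 2 ≠ 0 (mod 7), P does NOT lie on the curve.


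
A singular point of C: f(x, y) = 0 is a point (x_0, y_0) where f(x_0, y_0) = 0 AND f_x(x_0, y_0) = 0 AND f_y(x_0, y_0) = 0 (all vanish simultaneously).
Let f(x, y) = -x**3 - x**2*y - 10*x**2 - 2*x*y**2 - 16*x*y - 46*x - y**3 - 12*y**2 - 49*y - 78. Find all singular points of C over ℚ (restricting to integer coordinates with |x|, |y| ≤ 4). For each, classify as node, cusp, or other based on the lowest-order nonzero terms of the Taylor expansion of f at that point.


Singular points: {(-2, -3)}; classification: node.

Compute partial derivatives:
  f_x = -3*x**2 - 2*x*y - 20*x - 2*y**2 - 16*y - 46.
  f_y = -x**2 - 4*x*y - 16*x - 3*y**2 - 24*y - 49.
Scan x_0 ∈ {−4, ..., 4}. For each x_0, f_y(x_0, y) is a polynomial in y; find its integer roots y ∈ {−4, ..., 4}, then test f_x and f at those candidates.
  x = -4: f_y(-4, y) = -3*y**2 - 8*y - 1; no integer root y with |y| ≤ 4.
  x = -3: f_y(-3, y) = -3*y**2 - 12*y - 10; no integer root y with |y| ≤ 4.
  x = -2: f_y(-2, y) = -3*y**2 - 16*y - 21; vanishes at y ∈ {-3}. (-2, -3): f_x = 0, f = 0 — SINGULAR.
  x = -1: f_y(-1, y) = -3*y**2 - 20*y - 34; no integer root y with |y| ≤ 4.
  x = 0: f_y(0, y) = -3*y**2 - 24*y - 49; no integer root y with |y| ≤ 4.
  x = 1: f_y(1, y) = -3*y**2 - 28*y - 66; no integer root y with |y| ≤ 4.
  x = 2: f_y(2, y) = -3*y**2 - 32*y - 85; no integer root y with |y| ≤ 4.
  x = 3: f_y(3, y) = -3*y**2 - 36*y - 106; no integer root y with |y| ≤ 4.
  x = 4: f_y(4, y) = -3*y**2 - 40*y - 129; no integer root y with |y| ≤ 4.
Only singular point on the grid: (-2, -3).
Classify: substitute x = -2 + u, y = -3 + v and expand: f = -u**3 - u**2*v - u**2 - 2*u*v**2 - v**3 + v**2.
No constant or linear terms (consistent with a singular point). Quadratic part: -u**2 + v**2. Cubic part: -u**3 - u**2*v - 2*u*v**2 - v**3.
The quadratic part v**2 - u**2 = (v − u)(v + u) splits into two distinct linear factors, so there are two distinct tangent lines y − -3 = ±(x − -2) — this is a node (ordinary double point).
Classification: node.


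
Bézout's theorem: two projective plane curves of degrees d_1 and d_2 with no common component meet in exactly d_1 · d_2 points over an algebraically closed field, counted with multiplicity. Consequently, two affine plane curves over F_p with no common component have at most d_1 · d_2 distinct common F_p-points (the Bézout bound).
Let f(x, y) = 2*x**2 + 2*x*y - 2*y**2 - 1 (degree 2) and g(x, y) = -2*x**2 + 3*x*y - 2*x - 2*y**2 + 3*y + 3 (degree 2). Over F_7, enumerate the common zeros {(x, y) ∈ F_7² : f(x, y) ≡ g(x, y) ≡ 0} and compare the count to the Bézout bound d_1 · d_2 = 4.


Common zeros: ∅; count = 0; Bézout bound = 4.

deg(f) = 2, deg(g) = 2, so Bézout bound = 4.
Scan x ∈ F_7. For each x, list the y ∈ F_7 with f(x, y) ≡ 0 and those with g(x, y) ≡ 0 (mod 7); the common zeros in that column are the intersection.
  x = 0: f ≡ 0 at y ∈ ∅; g ≡ 0 at y ∈ ∅; common: ∅.
  x = 1: f ≡ 0 at y ∈ ∅; g ≡ 0 at y ∈ {5}; common: ∅.
  x = 2: f ≡ 0 at y ∈ {0, 2}; g ≡ 0 at y ∈ {3, 5}; common: ∅.
  x = 3: f ≡ 0 at y ∈ {1, 2}; g ≡ 0 at y ∈ {0, 6}; common: ∅.
  x = 4: f ≡ 0 at y ∈ {5, 6}; g ≡ 0 at y ∈ ∅; common: ∅.
  x = 5: f ≡ 0 at y ∈ {0, 5}; g ≡ 0 at y ∈ {3, 6}; common: ∅.
  x = 6: f ≡ 0 at y ∈ ∅; g ≡ 0 at y ∈ ∅; common: ∅.
Collecting: common zeros = ∅, so the count is 0.
Comparison with the Bézout bound: 0 ≤ 4 = deg(f)·deg(g), as expected for curves with no common component (the affine F_7-count falls short of the bound because intersections may lie at infinity, over extension fields, or carry multiplicity).


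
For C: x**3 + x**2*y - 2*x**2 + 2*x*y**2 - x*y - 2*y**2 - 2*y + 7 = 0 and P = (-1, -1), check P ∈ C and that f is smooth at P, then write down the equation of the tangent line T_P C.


Tangent line at P: 12*x + 8*y + 20 = 0.

Step 1: f(-1, -1) = 0, so P lies on C.
Step 2: partial derivatives
  f_x(x, y) = 3*x**2 + 2*x*y - 4*x + 2*y**2 - y, f_y(x, y) = x**2 + 4*x*y - x - 4*y - 2.
  f_x(P) = 12, f_y(P) = 8 (gradient nonzero, so P is smooth).
Step 3: tangent line at P: 12·(x − -1) + 8·(y − -1) = 0.
Expanding: 12*x + 8*y + 20 = 0.


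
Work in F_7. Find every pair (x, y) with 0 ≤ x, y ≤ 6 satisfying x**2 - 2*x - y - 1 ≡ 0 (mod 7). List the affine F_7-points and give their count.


Affine F_7-points: {(0, 6), (1, 5), (2, 6), (3, 2), (4, 0), (5, 0), (6, 2)}; count = 7.

For each of the 49 pairs (x, y) ∈ F_7², evaluate f(x, y) mod 7. Record the zeros.
  x = 0: [0↦6, 1↦5, 2↦4, 3↦3, 4↦2, 5↦1, 6↦0]  zeros at y ∈ {6}
  x = 1: [0↦5, 1↦4, 2↦3, 3↦2, 4↦1, 5↦0, 6↦6]  zeros at y ∈ {5}
  x = 2: [0↦6, 1↦5, 2↦4, 3↦3, 4↦2, 5↦1, 6↦0]  zeros at y ∈ {6}
  x = 3: [0↦2, 1↦1, 2↦0, 3↦6, 4↦5, 5↦4, 6↦3]  zeros at y ∈ {2}
  x = 4: [0↦0, 1↦6, 2↦5, 3↦4, 4↦3, 5↦2, 6↦1]  zeros at y ∈ {0}
  x = 5: [0↦0, 1↦6, 2↦5, 3↦4, 4↦3, 5↦2, 6↦1]  zeros at y ∈ {0}
  x = 6: [0↦2, 1↦1, 2↦0, 3↦6, 4↦5, 5↦4, 6↦3]  zeros at y ∈ {2}
Collecting zeros: affine points = {(0, 6), (1, 5), (2, 6), (3, 2), (4, 0), (5, 0), (6, 2)}.
Total count |C(F_7)_aff| = 7.


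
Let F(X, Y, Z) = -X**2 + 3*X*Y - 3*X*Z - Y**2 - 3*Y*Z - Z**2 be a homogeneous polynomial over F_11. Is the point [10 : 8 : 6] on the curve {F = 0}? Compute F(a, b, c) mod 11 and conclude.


F(10,8,6) ≡ 2 (mod 11); P is NOT on the curve.

Evaluate F(10, 8, 6) term-by-term (mod 11).
  -X**2 ↦ -1·100·1·1 = -100
  3*X*Y ↦ 3·10·8·1 = 240
  -3*X*Z ↦ -3·10·1·6 = -180
  -Y**2 ↦ -1·1·64·1 = -64
  -3*Y*Z ↦ -3·1·8·6 = -144
  -Z**2 ↦ -1·1·1·36 = -36
Sum: F(10, 8, 6) = (-100) + (240) + (-180) + (-64) + (-144) + (-36) = -284.
Reducing mod 11: -284 ≡ 2 (mod 11).
Since F(a, b, c) ≡ 2 ≠ 0 (mod 11), P does NOT lie on the curve.


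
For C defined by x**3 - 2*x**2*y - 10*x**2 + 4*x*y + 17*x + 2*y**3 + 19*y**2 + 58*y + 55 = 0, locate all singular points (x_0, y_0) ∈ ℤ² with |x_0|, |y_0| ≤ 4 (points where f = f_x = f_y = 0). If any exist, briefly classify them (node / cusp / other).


Singular points: {(1, -3)}; classification: node.

Compute partial derivatives:
  f_x = 3*x**2 - 4*x*y - 20*x + 4*y + 17.
  f_y = -2*x**2 + 4*x + 6*y**2 + 38*y + 58.
Scan x_0 ∈ {−4, ..., 4}. For each x_0, f_y(x_0, y) is a polynomial in y; find its integer roots y ∈ {−4, ..., 4}, then test f_x and f at those candidates.
  x = -4: f_y(-4, y) = 6*y**2 + 38*y + 10; no integer root y with |y| ≤ 4.
  x = -3: f_y(-3, y) = 6*y**2 + 38*y + 28; no integer root y with |y| ≤ 4.
  x = -2: f_y(-2, y) = 6*y**2 + 38*y + 42; no integer root y with |y| ≤ 4.
  x = -1: f_y(-1, y) = 6*y**2 + 38*y + 52; vanishes at y ∈ {-2}. (-1, -2): f_x = 24 ≠ 0.
  x = 0: f_y(0, y) = 6*y**2 + 38*y + 58; no integer root y with |y| ≤ 4.
  x = 1: f_y(1, y) = 6*y**2 + 38*y + 60; vanishes at y ∈ {-3}. (1, -3): f_x = 0, f = 0 — SINGULAR.
  x = 2: f_y(2, y) = 6*y**2 + 38*y + 58; no integer root y with |y| ≤ 4.
  x = 3: f_y(3, y) = 6*y**2 + 38*y + 52; vanishes at y ∈ {-2}. (3, -2): f_x = 0 but f = -1 ≠ 0.
  x = 4: f_y(4, y) = 6*y**2 + 38*y + 42; no integer root y with |y| ≤ 4.
Only singular point on the grid: (1, -3).
Classify: substitute x = 1 + u, y = -3 + v and expand: f = u**3 - 2*u**2*v - u**2 + 2*v**3 + v**2.
No constant or linear terms (consistent with a singular point). Quadratic part: -u**2 + v**2. Cubic part: u**3 - 2*u**2*v + 2*v**3.
The quadratic part v**2 - u**2 = (v − u)(v + u) splits into two distinct linear factors, so there are two distinct tangent lines y − -3 = ±(x − 1) — this is a node (ordinary double point).
Classification: node.


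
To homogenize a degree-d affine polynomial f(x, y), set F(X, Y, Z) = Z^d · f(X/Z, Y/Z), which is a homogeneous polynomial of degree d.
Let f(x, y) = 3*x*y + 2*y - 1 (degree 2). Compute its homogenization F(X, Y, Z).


F(X, Y, Z) = 3*X*Y + 2*Y*Z - Z**2

deg(f) = 2.
Substitute x = X/Z, y = Y/Z into f, then multiply by Z^2.
  monomial 3·x^1·y^1 ↦ 3·X^1·Y^1·Z^0.
  monomial 2·x^0·y^1 ↦ 2·X^0·Y^1·Z^1.
  monomial -1·x^0·y^0 ↦ -1·X^0·Y^0·Z^2.
Collecting: F(X, Y, Z) = 3*X*Y + 2*Y*Z - Z**2.


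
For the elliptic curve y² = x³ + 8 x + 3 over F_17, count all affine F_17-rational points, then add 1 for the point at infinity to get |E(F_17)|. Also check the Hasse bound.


Affine points = {(5, 7), (5, 10), (8, 1), (8, 16), (12, 5), (12, 12), (13, 3), (13, 14), (15, 8), (15, 9)}; affine count = 10; |E(F_17)| = 11.

Discriminant check: Δ ∝ 4a³ + 27b² = 4·8³ + 27·3² = 4·512 + 27·9 ≡ 13 (mod 17). Nonzero ⇒ E is nonsingular.
For each x ∈ F_17, compute rhs = x³ + 8·x + 3 mod 17, then count y ∈ F_17 with y² ≡ rhs.
  x = 0: rhs = 3, matching y values: none (0 points).
  x = 1: rhs = 12, matching y values: none (0 points).
  x = 2: rhs = 10, matching y values: none (0 points).
  x = 3: rhs = 3, matching y values: none (0 points).
  x = 4: rhs = 14, matching y values: none (0 points).
  x = 5: rhs = 15, matching y values: 7, 10 (2 points).
  x = 6: rhs = 12, matching y values: none (0 points).
  x = 7: rhs = 11, matching y values: none (0 points).
  x = 8: rhs = 1, matching y values: 1, 16 (2 points).
  x = 9: rhs = 5, matching y values: none (0 points).
  x = 10: rhs = 12, matching y values: none (0 points).
  x = 11: rhs = 11, matching y values: none (0 points).
  x = 12: rhs = 8, matching y values: 5, 12 (2 points).
  x = 13: rhs = 9, matching y values: 3, 14 (2 points).
  x = 14: rhs = 3, matching y values: none (0 points).
  x = 15: rhs = 13, matching y values: 8, 9 (2 points).
  x = 16: rhs = 11, matching y values: none (0 points).
Total affine count: 10.
Full point count |E(F_17)| = 10 + 1 = 11.
Hasse bound: |11 − (17+1)| = |-7| = 7 ≤ 2√17 ≈ 8.2462 ✓.


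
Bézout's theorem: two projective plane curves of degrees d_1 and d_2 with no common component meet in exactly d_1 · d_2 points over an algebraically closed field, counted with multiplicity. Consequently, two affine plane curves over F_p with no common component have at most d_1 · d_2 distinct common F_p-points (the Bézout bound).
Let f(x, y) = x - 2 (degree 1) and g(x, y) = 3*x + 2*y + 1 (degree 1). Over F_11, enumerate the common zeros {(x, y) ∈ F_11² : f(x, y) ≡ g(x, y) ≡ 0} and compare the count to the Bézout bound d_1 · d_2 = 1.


Common zeros: {(2, 2)}; count = 1; Bézout bound = 1.

deg(f) = 1, deg(g) = 1, so Bézout bound = 1.
Scan x ∈ F_11. For each x, list the y ∈ F_11 with f(x, y) ≡ 0 and those with g(x, y) ≡ 0 (mod 11); the common zeros in that column are the intersection.
  x = 0: f ≡ 0 at y ∈ ∅; g ≡ 0 at y ∈ {5}; common: ∅.
  x = 1: f ≡ 0 at y ∈ ∅; g ≡ 0 at y ∈ {9}; common: ∅.
  x = 2: f ≡ 0 at y ∈ {0, 1, 2, 3, 4, 5, 6, 7, 8, 9, 10}; g ≡ 0 at y ∈ {2}; common: {2}.
  x = 3: f ≡ 0 at y ∈ ∅; g ≡ 0 at y ∈ {6}; common: ∅.
  x = 4: f ≡ 0 at y ∈ ∅; g ≡ 0 at y ∈ {10}; common: ∅.
  x = 5: f ≡ 0 at y ∈ ∅; g ≡ 0 at y ∈ {3}; common: ∅.
  x = 6: f ≡ 0 at y ∈ ∅; g ≡ 0 at y ∈ {7}; common: ∅.
  x = 7: f ≡ 0 at y ∈ ∅; g ≡ 0 at y ∈ {0}; common: ∅.
  x = 8: f ≡ 0 at y ∈ ∅; g ≡ 0 at y ∈ {4}; common: ∅.
  x = 9: f ≡ 0 at y ∈ ∅; g ≡ 0 at y ∈ {8}; common: ∅.
  x = 10: f ≡ 0 at y ∈ ∅; g ≡ 0 at y ∈ {1}; common: ∅.
Collecting: common zeros = {(2, 2)}, so the count is 1.
Comparison with the Bézout bound: 1 ≤ 1 = deg(f)·deg(g), as expected for curves with no common component (the bound is attained).


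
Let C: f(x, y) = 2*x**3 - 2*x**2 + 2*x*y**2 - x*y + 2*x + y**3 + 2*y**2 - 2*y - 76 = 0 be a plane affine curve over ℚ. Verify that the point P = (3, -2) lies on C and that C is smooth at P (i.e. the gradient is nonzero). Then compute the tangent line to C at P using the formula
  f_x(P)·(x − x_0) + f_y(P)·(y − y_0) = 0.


Tangent line at P: 54*x - 25*y - 212 = 0.

Step 1: f(3, -2) = 0, so P lies on C.
Step 2: partial derivatives
  f_x(x, y) = 6*x**2 - 4*x + 2*y**2 - y + 2, f_y(x, y) = 4*x*y - x + 3*y**2 + 4*y - 2.
  f_x(P) = 54, f_y(P) = -25 (gradient nonzero, so P is smooth).
Step 3: tangent line at P: 54·(x − 3) + -25·(y − -2) = 0.
Expanding: 54*x - 25*y - 212 = 0.


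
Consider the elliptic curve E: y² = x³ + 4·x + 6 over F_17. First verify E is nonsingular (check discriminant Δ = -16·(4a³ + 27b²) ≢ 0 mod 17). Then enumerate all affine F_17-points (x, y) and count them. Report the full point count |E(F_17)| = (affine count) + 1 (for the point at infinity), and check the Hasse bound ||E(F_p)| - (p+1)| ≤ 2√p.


Affine points = {(4, 1), (4, 16), (5, 7), (5, 10), (6, 5), (6, 12), (10, 3), (10, 14), (11, 2), (11, 15), (14, 1), (14, 16), (16, 1), (16, 16)}; affine count = 14; |E(F_17)| = 15.

Discriminant check: Δ ∝ 4a³ + 27b² = 4·4³ + 27·6² = 4·64 + 27·36 ≡ 4 (mod 17). Nonzero ⇒ E is nonsingular.
For each x ∈ F_17, compute rhs = x³ + 4·x + 6 mod 17, then count y ∈ F_17 with y² ≡ rhs.
  x = 0: rhs = 6, matching y values: none (0 points).
  x = 1: rhs = 11, matching y values: none (0 points).
  x = 2: rhs = 5, matching y values: none (0 points).
  x = 3: rhs = 11, matching y values: none (0 points).
  x = 4: rhs = 1, matching y values: 1, 16 (2 points).
  x = 5: rhs = 15, matching y values: 7, 10 (2 points).
  x = 6: rhs = 8, matching y values: 5, 12 (2 points).
  x = 7: rhs = 3, matching y values: none (0 points).
  x = 8: rhs = 6, matching y values: none (0 points).
  x = 9: rhs = 6, matching y values: none (0 points).
  x = 10: rhs = 9, matching y values: 3, 14 (2 points).
  x = 11: rhs = 4, matching y values: 2, 15 (2 points).
  x = 12: rhs = 14, matching y values: none (0 points).
  x = 13: rhs = 11, matching y values: none (0 points).
  x = 14: rhs = 1, matching y values: 1, 16 (2 points).
  x = 15: rhs = 7, matching y values: none (0 points).
  x = 16: rhs = 1, matching y values: 1, 16 (2 points).
Total affine count: 14.
Full point count |E(F_17)| = 14 + 1 = 15.
Hasse bound: |15 − (17+1)| = |-3| = 3 ≤ 2√17 ≈ 8.2462 ✓.


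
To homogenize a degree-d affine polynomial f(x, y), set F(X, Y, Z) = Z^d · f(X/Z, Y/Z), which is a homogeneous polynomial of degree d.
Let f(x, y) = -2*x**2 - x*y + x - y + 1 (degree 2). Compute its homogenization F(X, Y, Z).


F(X, Y, Z) = -2*X**2 - X*Y + X*Z - Y*Z + Z**2

deg(f) = 2.
Substitute x = X/Z, y = Y/Z into f, then multiply by Z^2.
  monomial -2·x^2·y^0 ↦ -2·X^2·Y^0·Z^0.
  monomial -1·x^1·y^1 ↦ -1·X^1·Y^1·Z^0.
  monomial 1·x^1·y^0 ↦ 1·X^1·Y^0·Z^1.
  monomial -1·x^0·y^1 ↦ -1·X^0·Y^1·Z^1.
  monomial 1·x^0·y^0 ↦ 1·X^0·Y^0·Z^2.
Collecting: F(X, Y, Z) = -2*X**2 - X*Y + X*Z - Y*Z + Z**2.


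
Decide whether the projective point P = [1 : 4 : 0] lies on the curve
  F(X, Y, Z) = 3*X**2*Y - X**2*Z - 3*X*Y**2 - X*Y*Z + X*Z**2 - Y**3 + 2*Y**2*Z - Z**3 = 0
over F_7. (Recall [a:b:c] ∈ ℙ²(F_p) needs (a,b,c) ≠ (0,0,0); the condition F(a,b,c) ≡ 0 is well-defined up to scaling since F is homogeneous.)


F(1,4,0) ≡ 5 (mod 7); P is NOT on the curve.

Evaluate F(1, 4, 0) term-by-term (mod 7).
  3*X**2*Y ↦ 3·1·4·1 = 12
  -X**2*Z ↦ -1·1·1·0 = 0
  -3*X*Y**2 ↦ -3·1·16·1 = -48
  -X*Y*Z ↦ -1·1·4·0 = 0
  X*Z**2 ↦ 1·1·1·0 = 0
  -Y**3 ↦ -1·1·64·1 = -64
  2*Y**2*Z ↦ 2·1·16·0 = 0
  -Z**3 ↦ -1·1·1·0 = 0
Sum: F(1, 4, 0) = (12) + (0) + (-48) + (0) + (0) + (-64) + (0) + (0) = -100.
Reducing mod 7: -100 ≡ 5 (mod 7).
Since F(a, b, c) ≡ 5 ≠ 0 (mod 7), P does NOT lie on the curve.


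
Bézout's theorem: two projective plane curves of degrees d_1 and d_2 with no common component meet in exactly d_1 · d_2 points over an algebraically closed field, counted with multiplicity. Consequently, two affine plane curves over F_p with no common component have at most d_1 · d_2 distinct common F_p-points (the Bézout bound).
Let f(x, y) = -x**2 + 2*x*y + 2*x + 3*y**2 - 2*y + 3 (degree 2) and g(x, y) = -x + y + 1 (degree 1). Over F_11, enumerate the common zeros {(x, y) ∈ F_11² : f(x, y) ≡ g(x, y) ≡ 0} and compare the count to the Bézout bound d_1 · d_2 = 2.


Common zeros: ∅; count = 0; Bézout bound = 2.

deg(f) = 2, deg(g) = 1, so Bézout bound = 2.
Scan x ∈ F_11. For each x, list the y ∈ F_11 with f(x, y) ≡ 0 and those with g(x, y) ≡ 0 (mod 11); the common zeros in that column are the intersection.
  x = 0: f ≡ 0 at y ∈ {2, 6}; g ≡ 0 at y ∈ {10}; common: ∅.
  x = 1: f ≡ 0 at y ∈ ∅; g ≡ 0 at y ∈ {0}; common: ∅.
  x = 2: f ≡ 0 at y ∈ {5, 9}; g ≡ 0 at y ∈ {1}; common: ∅.
  x = 3: f ≡ 0 at y ∈ {0, 6}; g ≡ 0 at y ∈ {2}; common: ∅.
  x = 4: f ≡ 0 at y ∈ ∅; g ≡ 0 at y ∈ {3}; common: ∅.
  x = 5: f ≡ 0 at y ∈ ∅; g ≡ 0 at y ∈ {4}; common: ∅.
  x = 6: f ≡ 0 at y ∈ {2}; g ≡ 0 at y ∈ {5}; common: ∅.
  x = 7: f ≡ 0 at y ∈ {9}; g ≡ 0 at y ∈ {6}; common: ∅.
  x = 8: f ≡ 0 at y ∈ ∅; g ≡ 0 at y ∈ {7}; common: ∅.
  x = 9: f ≡ 0 at y ∈ ∅; g ≡ 0 at y ∈ {8}; common: ∅.
  x = 10: f ≡ 0 at y ∈ {0, 5}; g ≡ 0 at y ∈ {9}; common: ∅.
Collecting: common zeros = ∅, so the count is 0.
Comparison with the Bézout bound: 0 ≤ 2 = deg(f)·deg(g), as expected for curves with no common component (the affine F_11-count falls short of the bound because intersections may lie at infinity, over extension fields, or carry multiplicity).


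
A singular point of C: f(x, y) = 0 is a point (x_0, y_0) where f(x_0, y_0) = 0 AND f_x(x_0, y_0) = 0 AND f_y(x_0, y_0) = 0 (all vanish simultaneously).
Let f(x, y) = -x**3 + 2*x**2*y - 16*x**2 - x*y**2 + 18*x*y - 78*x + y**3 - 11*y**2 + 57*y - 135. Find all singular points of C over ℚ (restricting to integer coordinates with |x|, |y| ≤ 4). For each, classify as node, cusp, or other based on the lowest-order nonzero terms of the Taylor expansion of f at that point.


Singular points: {(-3, 3)}; classification: node.

Compute partial derivatives:
  f_x = -3*x**2 + 4*x*y - 32*x - y**2 + 18*y - 78.
  f_y = 2*x**2 - 2*x*y + 18*x + 3*y**2 - 22*y + 57.
Scan x_0 ∈ {−4, ..., 4}. For each x_0, f_y(x_0, y) is a polynomial in y; find its integer roots y ∈ {−4, ..., 4}, then test f_x and f at those candidates.
  x = -4: f_y(-4, y) = 3*y**2 - 14*y + 17; no integer root y with |y| ≤ 4.
  x = -3: f_y(-3, y) = 3*y**2 - 16*y + 21; vanishes at y ∈ {3}. (-3, 3): f_x = 0, f = 0 — SINGULAR.
  x = -2: f_y(-2, y) = 3*y**2 - 18*y + 29; no integer root y with |y| ≤ 4.
  x = -1: f_y(-1, y) = 3*y**2 - 20*y + 41; no integer root y with |y| ≤ 4.
  x = 0: f_y(0, y) = 3*y**2 - 22*y + 57; no integer root y with |y| ≤ 4.
  x = 1: f_y(1, y) = 3*y**2 - 24*y + 77; no integer root y with |y| ≤ 4.
  x = 2: f_y(2, y) = 3*y**2 - 26*y + 101; no integer root y with |y| ≤ 4.
  x = 3: f_y(3, y) = 3*y**2 - 28*y + 129; no integer root y with |y| ≤ 4.
  x = 4: f_y(4, y) = 3*y**2 - 30*y + 161; no integer root y with |y| ≤ 4.
Only singular point on the grid: (-3, 3).
Classify: substitute x = -3 + u, y = 3 + v and expand: f = -u**3 + 2*u**2*v - u**2 - u*v**2 + v**3 + v**2.
No constant or linear terms (consistent with a singular point). Quadratic part: -u**2 + v**2. Cubic part: -u**3 + 2*u**2*v - u*v**2 + v**3.
The quadratic part v**2 - u**2 = (v − u)(v + u) splits into two distinct linear factors, so there are two distinct tangent lines y − 3 = ±(x − -3) — this is a node (ordinary double point).
Classification: node.
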